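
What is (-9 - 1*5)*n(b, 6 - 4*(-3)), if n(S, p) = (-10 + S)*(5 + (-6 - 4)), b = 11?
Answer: 70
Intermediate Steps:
n(S, p) = 50 - 5*S (n(S, p) = (-10 + S)*(5 - 10) = (-10 + S)*(-5) = 50 - 5*S)
(-9 - 1*5)*n(b, 6 - 4*(-3)) = (-9 - 1*5)*(50 - 5*11) = (-9 - 5)*(50 - 55) = -14*(-5) = 70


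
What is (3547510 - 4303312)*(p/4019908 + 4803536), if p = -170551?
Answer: -7297182384433996437/2009954 ≈ -3.6305e+12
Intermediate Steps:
(3547510 - 4303312)*(p/4019908 + 4803536) = (3547510 - 4303312)*(-170551/4019908 + 4803536) = -755802*(-170551*1/4019908 + 4803536) = -755802*(-170551/4019908 + 4803536) = -755802*19309772624137/4019908 = -7297182384433996437/2009954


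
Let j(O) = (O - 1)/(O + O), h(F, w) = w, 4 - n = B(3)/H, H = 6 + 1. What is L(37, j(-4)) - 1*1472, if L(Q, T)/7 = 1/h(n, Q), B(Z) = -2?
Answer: -54457/37 ≈ -1471.8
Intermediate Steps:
H = 7
n = 30/7 (n = 4 - (-2)/7 = 4 - 1*(-2/7) = 4 + 2/7 = 30/7 ≈ 4.2857)
j(O) = (-1 + O)/(2*O) (j(O) = (-1 + O)/((2*O)) = (-1 + O)*(1/(2*O)) = (-1 + O)/(2*O))
L(Q, T) = 7/Q
L(37, j(-4)) - 1*1472 = 7/37 - 1*1472 = 7*(1/37) - 1472 = 7/37 - 1472 = -54457/37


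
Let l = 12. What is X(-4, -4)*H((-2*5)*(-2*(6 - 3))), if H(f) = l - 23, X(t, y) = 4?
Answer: -44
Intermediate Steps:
H(f) = -11 (H(f) = 12 - 23 = -11)
X(-4, -4)*H((-2*5)*(-2*(6 - 3))) = 4*(-11) = -44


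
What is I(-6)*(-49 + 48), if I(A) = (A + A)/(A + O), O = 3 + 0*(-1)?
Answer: -4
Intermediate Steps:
O = 3 (O = 3 + 0 = 3)
I(A) = 2*A/(3 + A) (I(A) = (A + A)/(A + 3) = (2*A)/(3 + A) = 2*A/(3 + A))
I(-6)*(-49 + 48) = (2*(-6)/(3 - 6))*(-49 + 48) = (2*(-6)/(-3))*(-1) = (2*(-6)*(-1/3))*(-1) = 4*(-1) = -4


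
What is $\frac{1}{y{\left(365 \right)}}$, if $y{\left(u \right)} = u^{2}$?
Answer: $\frac{1}{133225} \approx 7.5061 \cdot 10^{-6}$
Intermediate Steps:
$\frac{1}{y{\left(365 \right)}} = \frac{1}{365^{2}} = \frac{1}{133225}$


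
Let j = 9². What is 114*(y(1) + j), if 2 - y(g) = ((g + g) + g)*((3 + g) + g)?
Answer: 7752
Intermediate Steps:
y(g) = 2 - 3*g*(3 + 2*g) (y(g) = 2 - ((g + g) + g)*((3 + g) + g) = 2 - (2*g + g)*(3 + 2*g) = 2 - 3*g*(3 + 2*g))
j = 81
114*(y(1) + j) = 114*((2 - 9*1 - 6*1²) + 81) = 114*((2 - 9 - 6*1) + 81) = 114*((2 - 9 - 6) + 81) = 114*(-13 + 81) = 114*68 = 7752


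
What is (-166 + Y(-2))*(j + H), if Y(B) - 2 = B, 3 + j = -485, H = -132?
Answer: 102920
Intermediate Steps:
j = -488 (j = -3 - 485 = -488)
Y(B) = 2 + B
(-166 + Y(-2))*(j + H) = (-166 + (2 - 2))*(-488 - 132) = (-166 + 0)*(-620) = -166*(-620) = 102920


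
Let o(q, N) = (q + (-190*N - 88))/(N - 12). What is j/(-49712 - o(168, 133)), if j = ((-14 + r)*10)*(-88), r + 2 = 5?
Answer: -53240/272271 ≈ -0.19554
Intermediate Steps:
r = 3 (r = -2 + 5 = 3)
o(q, N) = (-88 + q - 190*N)/(-12 + N) (o(q, N) = (q + (-88 - 190*N))/(-12 + N) = (-88 + q - 190*N)/(-12 + N))
j = 9680 (j = ((-14 + 3)*10)*(-88) = -11*10*(-88) = -110*(-88) = 9680)
j/(-49712 - o(168, 133)) = 9680/(-49712 - (-88 + 168 - 190*133)/(-12 + 133)) = 9680/(-49712 - (-88 + 168 - 25270)/121) = 9680/(-49712 - (-25190)/121) = 9680/(-49712 - 1*(-2290/11)) = 9680/(-49712 + 2290/11) = 9680/(-544542/11) = 9680*(-11/544542) = -53240/272271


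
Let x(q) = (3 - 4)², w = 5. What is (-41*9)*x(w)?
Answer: -369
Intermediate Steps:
x(q) = 1 (x(q) = (-1)² = 1)
(-41*9)*x(w) = -41*9*1 = -369*1 = -369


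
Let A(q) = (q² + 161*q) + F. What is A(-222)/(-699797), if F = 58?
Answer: -13600/699797 ≈ -0.019434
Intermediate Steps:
A(q) = 58 + q² + 161*q (A(q) = (q² + 161*q) + 58 = 58 + q² + 161*q)
A(-222)/(-699797) = (58 + (-222)² + 161*(-222))/(-699797) = (58 + 49284 - 35742)*(-1/699797) = 13600*(-1/699797) = -13600/699797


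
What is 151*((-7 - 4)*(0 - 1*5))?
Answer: 8305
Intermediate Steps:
151*((-7 - 4)*(0 - 1*5)) = 151*(-11*(0 - 5)) = 151*(-11*(-5)) = 151*55 = 8305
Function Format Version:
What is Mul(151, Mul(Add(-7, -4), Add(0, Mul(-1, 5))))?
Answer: 8305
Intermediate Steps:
Mul(151, Mul(Add(-7, -4), Add(0, Mul(-1, 5)))) = Mul(151, Mul(-11, Add(0, -5))) = Mul(151, Mul(-11, -5)) = Mul(151, 55) = 8305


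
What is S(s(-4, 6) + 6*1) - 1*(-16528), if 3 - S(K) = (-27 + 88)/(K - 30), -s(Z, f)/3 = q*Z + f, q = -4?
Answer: 1487851/90 ≈ 16532.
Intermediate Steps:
s(Z, f) = -3*f + 12*Z (s(Z, f) = -3*(-4*Z + f) = -3*(f - 4*Z) = -3*f + 12*Z)
S(K) = 3 - 61/(-30 + K) (S(K) = 3 - (-27 + 88)/(K - 30) = 3 - 61/(-30 + K))
S(s(-4, 6) + 6*1) - 1*(-16528) = (-151 + 3*((-3*6 + 12*(-4)) + 6*1))/(-30 + ((-3*6 + 12*(-4)) + 6*1)) - 1*(-16528) = (-151 + 3*((-18 - 48) + 6))/(-30 + ((-18 - 48) + 6)) + 16528 = (-151 + 3*(-66 + 6))/(-30 + (-66 + 6)) + 16528 = (-151 + 3*(-60))/(-30 - 60) + 16528 = (-151 - 180)/(-90) + 16528 = -1/90*(-331) + 16528 = 331/90 + 16528 = 1487851/90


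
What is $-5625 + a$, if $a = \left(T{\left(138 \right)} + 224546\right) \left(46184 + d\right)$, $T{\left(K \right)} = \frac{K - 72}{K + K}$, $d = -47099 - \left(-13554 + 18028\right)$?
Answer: $- \frac{55663924153}{46} \approx -1.2101 \cdot 10^{9}$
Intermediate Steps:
$d = -51573$ ($d = -47099 - 4474 = -51573$)
$T{\left(K \right)} = \frac{-72 + K}{2 K}$
$a = - \frac{55663665403}{46}$ ($a = \left(\frac{-72 + 138}{2 \cdot 138} + 224546\right) \left(46184 - 51573\right) = \left(\frac{1}{2} \cdot \frac{1}{138} \cdot 66 + 224546\right) \left(-5389\right) = \left(\frac{11}{46} + 224546\right) \left(-5389\right) = \frac{10329127}{46} \left(-5389\right) = - \frac{55663665403}{46} \approx -1.2101 \cdot 10^{9}$)
$-5625 + a = -5625 - \frac{55663665403}{46} = - \frac{55663924153}{46}$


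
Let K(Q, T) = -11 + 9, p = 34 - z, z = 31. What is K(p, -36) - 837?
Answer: -839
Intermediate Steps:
p = 3 (p = 34 - 1*31 = 34 - 31 = 3)
K(Q, T) = -2
K(p, -36) - 837 = -2 - 837 = -839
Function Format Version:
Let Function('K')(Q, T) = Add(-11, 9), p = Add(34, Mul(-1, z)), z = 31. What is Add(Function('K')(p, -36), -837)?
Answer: -839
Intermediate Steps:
p = 3 (p = Add(34, Mul(-1, 31)) = Add(34, -31) = 3)
Function('K')(Q, T) = -2
Add(Function('K')(p, -36), -837) = Add(-2, -837) = -839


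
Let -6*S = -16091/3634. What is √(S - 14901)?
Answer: I*√1770949841163/10902 ≈ 122.07*I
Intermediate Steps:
S = 16091/21804 (S = -(-16091)/(6*3634) = -⅙*(-16091/3634) = 16091/21804 ≈ 0.73798)
√(S - 14901) = √(16091/21804 - 14901) = √(-324885313/21804) = I*√1770949841163/10902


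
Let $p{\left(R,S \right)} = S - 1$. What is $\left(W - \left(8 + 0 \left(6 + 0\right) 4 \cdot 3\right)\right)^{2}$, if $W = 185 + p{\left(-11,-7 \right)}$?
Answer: $28561$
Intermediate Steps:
$p{\left(R,S \right)} = -1 + S$ ($p{\left(R,S \right)} = S - 1 = -1 + S$)
$W = 177$ ($W = 185 - 8 = 177$)
$\left(W - \left(8 + 0 \left(6 + 0\right) 4 \cdot 3\right)\right)^{2} = \left(177 - \left(8 + 0 \left(6 + 0\right) 4 \cdot 3\right)\right)^{2} = \left(177 - \left(8 + 0 \cdot 6 \cdot 4 \cdot 3\right)\right)^{2} = \left(177 - \left(8 + 0 \cdot 24 \cdot 3\right)\right)^{2} = \left(177 + \left(0 \cdot 72 - 8\right)\right)^{2} = \left(177 + \left(0 - 8\right)\right)^{2} = \left(177 - 8\right)^{2} = 169^{2} = 28561$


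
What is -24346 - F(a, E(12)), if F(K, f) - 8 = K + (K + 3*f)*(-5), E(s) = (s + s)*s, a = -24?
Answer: -20130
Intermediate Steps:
E(s) = 2*s² (E(s) = (2*s)*s = 2*s²)
F(K, f) = 8 - 15*f - 4*K (F(K, f) = 8 + (K + (K + 3*f)*(-5)) = 8 + (K + (-15*f - 5*K)) = 8 + (-15*f - 4*K) = 8 - 15*f - 4*K)
-24346 - F(a, E(12)) = -24346 - (8 - 30*12² - 4*(-24)) = -24346 - (8 - 30*144 + 96) = -24346 - (8 - 15*288 + 96) = -24346 - (8 - 4320 + 96) = -24346 - 1*(-4216) = -24346 + 4216 = -20130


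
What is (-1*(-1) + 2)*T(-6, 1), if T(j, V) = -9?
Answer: -27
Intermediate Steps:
(-1*(-1) + 2)*T(-6, 1) = (-1*(-1) + 2)*(-9) = (1 + 2)*(-9) = 3*(-9) = -27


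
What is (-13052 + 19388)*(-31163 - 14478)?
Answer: -289181376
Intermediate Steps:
(-13052 + 19388)*(-31163 - 14478) = 6336*(-45641) = -289181376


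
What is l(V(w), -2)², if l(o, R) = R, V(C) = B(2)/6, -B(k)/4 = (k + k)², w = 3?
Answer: 4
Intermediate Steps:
B(k) = -16*k² (B(k) = -4*(k + k)² = -4*4*k² = -16*k²)
V(C) = -32/3 (V(C) = -16*2²/6 = -16*4*(⅙) = -64*⅙ = -32/3)
l(V(w), -2)² = (-2)² = 4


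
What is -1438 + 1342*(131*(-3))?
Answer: -528844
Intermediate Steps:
-1438 + 1342*(131*(-3)) = -1438 + 1342*(-393) = -1438 - 527406 = -528844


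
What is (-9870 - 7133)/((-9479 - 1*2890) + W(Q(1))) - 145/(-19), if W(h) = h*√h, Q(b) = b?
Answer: 2116417/234992 ≈ 9.0063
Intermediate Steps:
W(h) = h^(3/2)
(-9870 - 7133)/((-9479 - 1*2890) + W(Q(1))) - 145/(-19) = (-9870 - 7133)/((-9479 - 1*2890) + 1^(3/2)) - 145/(-19) = -17003/((-9479 - 2890) + 1) - 145*(-1)/19 = -17003/(-12369 + 1) - 1*(-145/19) = -17003/(-12368) + 145/19 = -17003*(-1/12368) + 145/19 = 17003/12368 + 145/19 = 2116417/234992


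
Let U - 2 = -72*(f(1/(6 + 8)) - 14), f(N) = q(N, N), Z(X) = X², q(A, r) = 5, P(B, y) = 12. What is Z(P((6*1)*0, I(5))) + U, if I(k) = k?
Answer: 794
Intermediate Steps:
f(N) = 5
U = 650 (U = 2 - 72*(5 - 14) = 2 - 72*(-9) = 2 + 648 = 650)
Z(P((6*1)*0, I(5))) + U = 12² + 650 = 144 + 650 = 794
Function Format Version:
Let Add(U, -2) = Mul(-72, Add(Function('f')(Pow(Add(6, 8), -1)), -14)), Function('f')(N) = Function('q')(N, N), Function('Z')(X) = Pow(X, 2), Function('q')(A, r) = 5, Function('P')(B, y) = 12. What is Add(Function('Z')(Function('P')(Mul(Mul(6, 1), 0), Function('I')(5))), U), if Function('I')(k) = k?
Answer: 794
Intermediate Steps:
Function('f')(N) = 5
U = 650 (U = Add(2, Mul(-72, Add(5, -14))) = Add(2, Mul(-72, -9)) = Add(2, 648) = 650)
Add(Function('Z')(Function('P')(Mul(Mul(6, 1), 0), Function('I')(5))), U) = Add(Pow(12, 2), 650) = Add(144, 650) = 794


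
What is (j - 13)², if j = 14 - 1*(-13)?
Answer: 196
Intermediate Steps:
j = 27 (j = 14 + 13 = 27)
(j - 13)² = (27 - 13)² = 14² = 196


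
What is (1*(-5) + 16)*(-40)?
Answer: -440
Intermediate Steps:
(1*(-5) + 16)*(-40) = (-5 + 16)*(-40) = 11*(-40) = -440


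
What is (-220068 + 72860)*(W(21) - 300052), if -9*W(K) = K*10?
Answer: 132520469008/3 ≈ 4.4173e+10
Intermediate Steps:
W(K) = -10*K/9 (W(K) = -K*10/9 = -10*K/9)
(-220068 + 72860)*(W(21) - 300052) = (-220068 + 72860)*(-10/9*21 - 300052) = -147208*(-70/3 - 300052) = -147208*(-900226/3) = 132520469008/3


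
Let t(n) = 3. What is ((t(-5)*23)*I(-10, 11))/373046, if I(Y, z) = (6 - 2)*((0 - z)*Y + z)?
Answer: 16698/186523 ≈ 0.089522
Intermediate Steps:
I(Y, z) = 4*z - 4*Y*z (I(Y, z) = 4*((-z)*Y + z) = 4*(-Y*z + z) = 4*(z - Y*z) = 4*z - 4*Y*z)
((t(-5)*23)*I(-10, 11))/373046 = ((3*23)*(4*11*(1 - 1*(-10))))/373046 = (69*(4*11*(1 + 10)))*(1/373046) = (69*(4*11*11))*(1/373046) = (69*484)*(1/373046) = 33396*(1/373046) = 16698/186523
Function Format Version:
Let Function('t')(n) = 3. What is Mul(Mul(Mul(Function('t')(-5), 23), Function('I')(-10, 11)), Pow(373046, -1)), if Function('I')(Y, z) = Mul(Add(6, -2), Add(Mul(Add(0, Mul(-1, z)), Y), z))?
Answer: Rational(16698, 186523) ≈ 0.089522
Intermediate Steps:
Function('I')(Y, z) = Add(Mul(4, z), Mul(-4, Y, z)) (Function('I')(Y, z) = Mul(4, Add(Mul(Mul(-1, z), Y), z)) = Mul(4, Add(Mul(-1, Y, z), z)) = Mul(4, Add(z, Mul(-1, Y, z))) = Add(Mul(4, z), Mul(-4, Y, z)))
Mul(Mul(Mul(Function('t')(-5), 23), Function('I')(-10, 11)), Pow(373046, -1)) = Mul(Mul(Mul(3, 23), Mul(4, 11, Add(1, Mul(-1, -10)))), Pow(373046, -1)) = Mul(Mul(69, Mul(4, 11, Add(1, 10))), Rational(1, 373046)) = Mul(Mul(69, Mul(4, 11, 11)), Rational(1, 373046)) = Mul(Mul(69, 484), Rational(1, 373046)) = Mul(33396, Rational(1, 373046)) = Rational(16698, 186523)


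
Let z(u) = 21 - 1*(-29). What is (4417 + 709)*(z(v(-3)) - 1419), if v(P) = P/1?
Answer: -7017494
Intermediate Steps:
v(P) = P (v(P) = P*1 = P)
z(u) = 50 (z(u) = 21 + 29 = 50)
(4417 + 709)*(z(v(-3)) - 1419) = (4417 + 709)*(50 - 1419) = 5126*(-1369) = -7017494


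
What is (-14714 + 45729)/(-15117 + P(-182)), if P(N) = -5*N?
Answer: -31015/14207 ≈ -2.1831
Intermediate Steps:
(-14714 + 45729)/(-15117 + P(-182)) = (-14714 + 45729)/(-15117 - 5*(-182)) = 31015/(-15117 + 910) = 31015/(-14207) = 31015*(-1/14207) = -31015/14207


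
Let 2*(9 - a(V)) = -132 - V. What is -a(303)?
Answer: -453/2 ≈ -226.50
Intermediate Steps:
a(V) = 75 + V/2 (a(V) = 9 - (-132 - V)/2 = 9 + (66 + V/2) = 75 + V/2)
-a(303) = -(75 + (1/2)*303) = -(75 + 303/2) = -1*453/2 = -453/2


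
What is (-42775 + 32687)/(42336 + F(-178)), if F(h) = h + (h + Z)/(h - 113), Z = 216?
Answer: -733902/3066985 ≈ -0.23929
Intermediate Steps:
F(h) = h + (216 + h)/(-113 + h) (F(h) = h + (h + 216)/(h - 113) = h + (216 + h)/(-113 + h))
(-42775 + 32687)/(42336 + F(-178)) = (-42775 + 32687)/(42336 + (216 + (-178)² - 112*(-178))/(-113 - 178)) = -10088/(42336 + (216 + 31684 + 19936)/(-291)) = -10088/(42336 - 1/291*51836) = -10088/(42336 - 51836/291) = -10088/12267940/291 = -10088*291/12267940 = -733902/3066985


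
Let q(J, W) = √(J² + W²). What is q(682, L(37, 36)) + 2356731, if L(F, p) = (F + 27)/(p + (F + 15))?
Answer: 2356731 + 2*√14070017/11 ≈ 2.3574e+6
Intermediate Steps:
L(F, p) = (27 + F)/(15 + F + p) (L(F, p) = (27 + F)/(p + (15 + F)) = (27 + F)/(15 + F + p))
q(682, L(37, 36)) + 2356731 = √(682² + ((27 + 37)/(15 + 37 + 36))²) + 2356731 = √(465124 + (64/88)²) + 2356731 = √(465124 + ((1/88)*64)²) + 2356731 = √(465124 + (8/11)²) + 2356731 = √(465124 + 64/121) + 2356731 = √(56280068/121) + 2356731 = 2*√14070017/11 + 2356731 = 2356731 + 2*√14070017/11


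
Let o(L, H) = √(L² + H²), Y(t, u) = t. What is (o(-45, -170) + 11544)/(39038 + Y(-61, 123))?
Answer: 11544/38977 + 5*√1237/38977 ≈ 0.30069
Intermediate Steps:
o(L, H) = √(H² + L²)
(o(-45, -170) + 11544)/(39038 + Y(-61, 123)) = (√((-170)² + (-45)²) + 11544)/(39038 - 61) = (√(28900 + 2025) + 11544)/38977 = (√30925 + 11544)*(1/38977) = (5*√1237 + 11544)*(1/38977) = (11544 + 5*√1237)*(1/38977) = 11544/38977 + 5*√1237/38977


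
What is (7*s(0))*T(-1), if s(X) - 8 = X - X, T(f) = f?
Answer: -56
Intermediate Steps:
s(X) = 8 (s(X) = 8 + (X - X) = 8 + 0 = 8)
(7*s(0))*T(-1) = (7*8)*(-1) = 56*(-1) = -56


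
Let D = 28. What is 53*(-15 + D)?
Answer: 689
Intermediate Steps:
53*(-15 + D) = 53*(-15 + 28) = 53*13 = 689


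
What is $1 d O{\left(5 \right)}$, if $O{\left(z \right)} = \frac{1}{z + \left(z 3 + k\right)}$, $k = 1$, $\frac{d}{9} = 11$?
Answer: $\frac{33}{7} \approx 4.7143$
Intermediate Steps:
$d = 99$ ($d = 9 \cdot 11 = 99$)
$O{\left(z \right)} = \frac{1}{1 + 4 z}$ ($O{\left(z \right)} = \frac{1}{z + \left(z 3 + 1\right)} = \frac{1}{z + \left(3 z + 1\right)} = \frac{1}{z + \left(1 + 3 z\right)} = \frac{1}{1 + 4 z}$)
$1 d O{\left(5 \right)} = \frac{1 \cdot 99}{1 + 4 \cdot 5} = \frac{99}{1 + 20} = \frac{99}{21} = 99 \cdot \frac{1}{21} = \frac{33}{7}$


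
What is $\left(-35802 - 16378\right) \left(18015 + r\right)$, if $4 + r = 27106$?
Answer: $-2354205060$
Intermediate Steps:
$r = 27102$ ($r = -4 + 27106 = 27102$)
$\left(-35802 - 16378\right) \left(18015 + r\right) = \left(-35802 - 16378\right) \left(18015 + 27102\right) = \left(-52180\right) 45117 = -2354205060$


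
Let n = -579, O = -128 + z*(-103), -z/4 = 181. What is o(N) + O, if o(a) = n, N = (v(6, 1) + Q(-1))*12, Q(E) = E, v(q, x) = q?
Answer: 73865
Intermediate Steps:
z = -724 (z = -4*181 = -724)
O = 74444 (O = -128 - 724*(-103) = -128 + 74572 = 74444)
N = 60 (N = (6 - 1)*12 = 5*12 = 60)
o(a) = -579
o(N) + O = -579 + 74444 = 73865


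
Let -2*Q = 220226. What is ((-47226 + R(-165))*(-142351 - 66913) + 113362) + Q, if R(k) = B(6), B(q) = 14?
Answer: 9879775217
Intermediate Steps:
Q = -110113 (Q = -½*220226 = -110113)
R(k) = 14
((-47226 + R(-165))*(-142351 - 66913) + 113362) + Q = ((-47226 + 14)*(-142351 - 66913) + 113362) - 110113 = (-47212*(-209264) + 113362) - 110113 = (9879771968 + 113362) - 110113 = 9879885330 - 110113 = 9879775217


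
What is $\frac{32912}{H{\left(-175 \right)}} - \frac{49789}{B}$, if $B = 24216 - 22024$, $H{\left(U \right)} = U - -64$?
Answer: $- \frac{77669683}{243312} \approx -319.22$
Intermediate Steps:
$H{\left(U \right)} = 64 + U$ ($H{\left(U \right)} = U + 64 = 64 + U$)
$B = 2192$ ($B = 24216 - 22024 = 2192$)
$\frac{32912}{H{\left(-175 \right)}} - \frac{49789}{B} = \frac{32912}{64 - 175} - \frac{49789}{2192} = \frac{32912}{-111} - \frac{49789}{2192} = 32912 \left(- \frac{1}{111}\right) - \frac{49789}{2192} = - \frac{32912}{111} - \frac{49789}{2192} = - \frac{77669683}{243312}$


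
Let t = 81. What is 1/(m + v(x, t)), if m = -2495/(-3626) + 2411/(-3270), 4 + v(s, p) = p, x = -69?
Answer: 2964255/228101726 ≈ 0.012995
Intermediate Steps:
v(s, p) = -4 + p
m = -145909/2964255 (m = -2495*(-1/3626) + 2411*(-1/3270) = 2495/3626 - 2411/3270 = -145909/2964255 ≈ -0.049223)
1/(m + v(x, t)) = 1/(-145909/2964255 + (-4 + 81)) = 1/(-145909/2964255 + 77) = 1/(228101726/2964255) = 2964255/228101726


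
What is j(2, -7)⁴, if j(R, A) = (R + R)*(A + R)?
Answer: 160000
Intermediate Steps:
j(R, A) = 2*R*(A + R) (j(R, A) = (2*R)*(A + R) = 2*R*(A + R))
j(2, -7)⁴ = (2*2*(-7 + 2))⁴ = (2*2*(-5))⁴ = (-20)⁴ = 160000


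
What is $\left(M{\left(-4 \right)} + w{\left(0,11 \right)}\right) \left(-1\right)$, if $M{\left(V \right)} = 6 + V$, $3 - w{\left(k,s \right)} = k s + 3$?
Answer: $-2$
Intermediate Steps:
$w{\left(k,s \right)} = - k s$ ($w{\left(k,s \right)} = 3 - \left(k s + 3\right) = 3 - \left(3 + k s\right) = - k s$)
$\left(M{\left(-4 \right)} + w{\left(0,11 \right)}\right) \left(-1\right) = \left(\left(6 - 4\right) - 0 \cdot 11\right) \left(-1\right) = \left(2 + 0\right) \left(-1\right) = 2 \left(-1\right) = -2$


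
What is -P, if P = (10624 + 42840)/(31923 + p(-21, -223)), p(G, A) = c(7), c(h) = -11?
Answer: -6683/3989 ≈ -1.6754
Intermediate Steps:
p(G, A) = -11
P = 6683/3989 (P = (10624 + 42840)/(31923 - 11) = 53464/31912 = 53464*(1/31912) = 6683/3989 ≈ 1.6754)
-P = -1*6683/3989 = -6683/3989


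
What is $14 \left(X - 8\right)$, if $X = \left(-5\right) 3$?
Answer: $-322$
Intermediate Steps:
$X = -15$
$14 \left(X - 8\right) = 14 \left(-15 - 8\right) = 14 \left(-23\right) = -322$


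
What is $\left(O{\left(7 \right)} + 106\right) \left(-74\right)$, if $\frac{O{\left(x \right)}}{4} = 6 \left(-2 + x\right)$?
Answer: $-16724$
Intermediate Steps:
$O{\left(x \right)} = -48 + 24 x$ ($O{\left(x \right)} = 4 \cdot 6 \left(-2 + x\right) = 4 \left(-12 + 6 x\right) = -48 + 24 x$)
$\left(O{\left(7 \right)} + 106\right) \left(-74\right) = \left(\left(-48 + 24 \cdot 7\right) + 106\right) \left(-74\right) = \left(\left(-48 + 168\right) + 106\right) \left(-74\right) = \left(120 + 106\right) \left(-74\right) = 226 \left(-74\right) = -16724$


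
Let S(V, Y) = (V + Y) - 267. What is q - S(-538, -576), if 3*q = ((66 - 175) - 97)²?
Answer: 46579/3 ≈ 15526.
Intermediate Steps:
S(V, Y) = -267 + V + Y
q = 42436/3 (q = ((66 - 175) - 97)²/3 = (-109 - 97)²/3 = (⅓)*(-206)² = (⅓)*42436 = 42436/3 ≈ 14145.)
q - S(-538, -576) = 42436/3 - (-267 - 538 - 576) = 42436/3 - 1*(-1381) = 42436/3 + 1381 = 46579/3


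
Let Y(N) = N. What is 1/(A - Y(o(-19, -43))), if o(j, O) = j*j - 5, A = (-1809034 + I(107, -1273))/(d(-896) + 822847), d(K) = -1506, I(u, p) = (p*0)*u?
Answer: -821341/294206430 ≈ -0.0027917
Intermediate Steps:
I(u, p) = 0 (I(u, p) = 0*u = 0)
A = -1809034/821341 (A = (-1809034 + 0)/(-1506 + 822847) = -1809034/821341 ≈ -2.2025)
o(j, O) = -5 + j² (o(j, O) = j² - 5 = -5 + j²)
1/(A - Y(o(-19, -43))) = 1/(-1809034/821341 - (-5 + (-19)²)) = 1/(-1809034/821341 - (-5 + 361)) = 1/(-1809034/821341 - 1*356) = 1/(-1809034/821341 - 356) = 1/(-294206430/821341) = -821341/294206430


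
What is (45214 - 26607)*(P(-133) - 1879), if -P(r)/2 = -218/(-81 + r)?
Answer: -3745049497/107 ≈ -3.5000e+7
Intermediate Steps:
P(r) = 436/(-81 + r) (P(r) = -(-436)/(-81 + r) = 436/(-81 + r))
(45214 - 26607)*(P(-133) - 1879) = (45214 - 26607)*(436/(-81 - 133) - 1879) = 18607*(436/(-214) - 1879) = 18607*(436*(-1/214) - 1879) = 18607*(-218/107 - 1879) = 18607*(-201271/107) = -3745049497/107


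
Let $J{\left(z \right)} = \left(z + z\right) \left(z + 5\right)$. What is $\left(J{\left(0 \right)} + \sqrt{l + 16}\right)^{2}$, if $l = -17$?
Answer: $-1$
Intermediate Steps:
$J{\left(z \right)} = 2 z \left(5 + z\right)$
$\left(J{\left(0 \right)} + \sqrt{l + 16}\right)^{2} = \left(2 \cdot 0 \left(5 + 0\right) + \sqrt{-17 + 16}\right)^{2} = \left(2 \cdot 0 \cdot 5 + \sqrt{-1}\right)^{2} = \left(0 + i\right)^{2} = i^{2} = -1$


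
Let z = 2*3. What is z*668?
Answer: 4008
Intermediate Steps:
z = 6
z*668 = 6*668 = 4008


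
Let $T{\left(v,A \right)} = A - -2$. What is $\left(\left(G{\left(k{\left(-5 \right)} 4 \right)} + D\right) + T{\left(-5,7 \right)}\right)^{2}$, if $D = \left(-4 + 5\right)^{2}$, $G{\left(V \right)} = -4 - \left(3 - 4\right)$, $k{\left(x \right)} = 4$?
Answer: $49$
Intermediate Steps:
$T{\left(v,A \right)} = 2 + A$ ($T{\left(v,A \right)} = A + 2 = 2 + A$)
$G{\left(V \right)} = -3$ ($G{\left(V \right)} = -4 - \left(3 - 4\right) = -4 - -1 = -4 + 1 = -3$)
$D = 1$ ($D = 1^{2} = 1$)
$\left(\left(G{\left(k{\left(-5 \right)} 4 \right)} + D\right) + T{\left(-5,7 \right)}\right)^{2} = \left(\left(-3 + 1\right) + \left(2 + 7\right)\right)^{2} = \left(-2 + 9\right)^{2} = 7^{2} = 49$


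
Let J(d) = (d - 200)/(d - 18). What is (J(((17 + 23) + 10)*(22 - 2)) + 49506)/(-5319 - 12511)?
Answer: -12153923/4377265 ≈ -2.7766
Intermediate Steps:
J(d) = (-200 + d)/(-18 + d)
(J(((17 + 23) + 10)*(22 - 2)) + 49506)/(-5319 - 12511) = ((-200 + ((17 + 23) + 10)*(22 - 2))/(-18 + ((17 + 23) + 10)*(22 - 2)) + 49506)/(-5319 - 12511) = ((-200 + (40 + 10)*20)/(-18 + (40 + 10)*20) + 49506)/(-17830) = ((-200 + 50*20)/(-18 + 50*20) + 49506)*(-1/17830) = ((-200 + 1000)/(-18 + 1000) + 49506)*(-1/17830) = (800/982 + 49506)*(-1/17830) = ((1/982)*800 + 49506)*(-1/17830) = (400/491 + 49506)*(-1/17830) = (24307846/491)*(-1/17830) = -12153923/4377265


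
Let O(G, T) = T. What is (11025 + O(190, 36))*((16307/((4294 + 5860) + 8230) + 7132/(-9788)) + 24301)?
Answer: 4030640775802635/14995216 ≈ 2.6879e+8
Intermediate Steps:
(11025 + O(190, 36))*((16307/((4294 + 5860) + 8230) + 7132/(-9788)) + 24301) = (11025 + 36)*((16307/((4294 + 5860) + 8230) + 7132/(-9788)) + 24301) = 11061*((16307/(10154 + 8230) + 7132*(-1/9788)) + 24301) = 11061*((16307/18384 - 1783/2447) + 24301) = 11061*(7124557/44985648 + 24301) = 11061*(1093203356605/44985648) = 4030640775802635/14995216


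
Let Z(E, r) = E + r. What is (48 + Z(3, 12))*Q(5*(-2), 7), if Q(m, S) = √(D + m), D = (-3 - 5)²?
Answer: 189*√6 ≈ 462.95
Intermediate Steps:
D = 64 (D = (-8)² = 64)
Q(m, S) = √(64 + m)
(48 + Z(3, 12))*Q(5*(-2), 7) = (48 + (3 + 12))*√(64 + 5*(-2)) = (48 + 15)*√(64 - 10) = 63*√54 = 63*(3*√6) = 189*√6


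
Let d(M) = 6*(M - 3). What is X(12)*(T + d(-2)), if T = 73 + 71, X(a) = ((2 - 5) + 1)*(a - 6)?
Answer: -1368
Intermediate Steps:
X(a) = 12 - 2*a (X(a) = (-3 + 1)*(-6 + a) = -2*(-6 + a) = 12 - 2*a)
d(M) = -18 + 6*M (d(M) = 6*(-3 + M) = -18 + 6*M)
T = 144
X(12)*(T + d(-2)) = (12 - 2*12)*(144 + (-18 + 6*(-2))) = (12 - 24)*(144 + (-18 - 12)) = -12*(144 - 30) = -12*114 = -1368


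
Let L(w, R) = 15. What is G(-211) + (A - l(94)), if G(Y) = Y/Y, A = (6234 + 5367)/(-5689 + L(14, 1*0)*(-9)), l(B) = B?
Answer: -553233/5824 ≈ -94.992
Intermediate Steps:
A = -11601/5824 (A = (6234 + 5367)/(-5689 + 15*(-9)) = 11601/(-5689 - 135) = 11601/(-5824) = 11601*(-1/5824) = -11601/5824 ≈ -1.9919)
G(Y) = 1
G(-211) + (A - l(94)) = 1 + (-11601/5824 - 1*94) = 1 + (-11601/5824 - 94) = 1 - 559057/5824 = -553233/5824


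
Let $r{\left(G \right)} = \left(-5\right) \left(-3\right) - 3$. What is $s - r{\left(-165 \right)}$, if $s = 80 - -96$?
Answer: $164$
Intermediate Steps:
$r{\left(G \right)} = 12$ ($r{\left(G \right)} = 15 - 3 = 12$)
$s = 176$ ($s = 80 + 96 = 176$)
$s - r{\left(-165 \right)} = 176 - 12 = 164$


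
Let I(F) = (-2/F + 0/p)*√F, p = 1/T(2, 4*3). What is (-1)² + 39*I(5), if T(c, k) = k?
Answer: 1 - 78*√5/5 ≈ -33.883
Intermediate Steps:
p = 1/12 (p = 1/(4*3) = 1/12 ≈ 0.083333)
I(F) = -2/√F (I(F) = (-2/F + 0/(1/12))*√F = (-2/F + 0*12)*√F = (-2/F + 0)*√F = (-2/F)*√F = -2/√F)
(-1)² + 39*I(5) = (-1)² + 39*(-2*√5/5) = 1 + 39*(-2*√5/5) = 1 - 78*√5/5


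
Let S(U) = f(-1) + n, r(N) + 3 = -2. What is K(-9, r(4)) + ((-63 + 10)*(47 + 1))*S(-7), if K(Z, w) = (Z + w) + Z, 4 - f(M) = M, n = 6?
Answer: -28007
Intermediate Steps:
r(N) = -5 (r(N) = -3 - 2 = -5)
f(M) = 4 - M
K(Z, w) = w + 2*Z
S(U) = 11 (S(U) = (4 - 1*(-1)) + 6 = (4 + 1) + 6 = 5 + 6 = 11)
K(-9, r(4)) + ((-63 + 10)*(47 + 1))*S(-7) = (-5 + 2*(-9)) + ((-63 + 10)*(47 + 1))*11 = (-5 - 18) - 53*48*11 = -23 - 2544*11 = -23 - 27984 = -28007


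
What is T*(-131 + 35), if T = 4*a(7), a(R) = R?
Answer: -2688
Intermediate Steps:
T = 28 (T = 4*7 = 28)
T*(-131 + 35) = 28*(-131 + 35) = 28*(-96) = -2688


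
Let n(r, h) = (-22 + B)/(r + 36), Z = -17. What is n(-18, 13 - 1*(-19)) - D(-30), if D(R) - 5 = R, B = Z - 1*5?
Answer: 203/9 ≈ 22.556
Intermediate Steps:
B = -22 (B = -17 - 1*5 = -17 - 5 = -22)
D(R) = 5 + R
n(r, h) = -44/(36 + r) (n(r, h) = (-22 - 22)/(r + 36) = -44/(36 + r))
n(-18, 13 - 1*(-19)) - D(-30) = -44/(36 - 18) - (5 - 30) = -44/18 - 1*(-25) = -44*1/18 + 25 = -22/9 + 25 = 203/9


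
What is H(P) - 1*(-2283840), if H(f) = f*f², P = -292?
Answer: -22613248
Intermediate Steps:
H(f) = f³
H(P) - 1*(-2283840) = (-292)³ - 1*(-2283840) = -24897088 + 2283840 = -22613248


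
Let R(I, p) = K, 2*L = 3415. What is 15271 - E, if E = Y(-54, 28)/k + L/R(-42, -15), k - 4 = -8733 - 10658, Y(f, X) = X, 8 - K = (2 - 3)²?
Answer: 4078618065/271418 ≈ 15027.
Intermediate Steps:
L = 3415/2 (L = (½)*3415 = 3415/2 ≈ 1707.5)
K = 7 (K = 8 - (2 - 3)² = 8 - 1*(-1)² = 8 - 1*1 = 8 - 1 = 7)
R(I, p) = 7
k = -19387 (k = 4 + (-8733 - 10658) = 4 - 19391 = -19387)
E = 66206213/271418 (E = 28/(-19387) + (3415/2)/7 = 28*(-1/19387) + (3415/2)*(⅐) = -28/19387 + 3415/14 = 66206213/271418 ≈ 243.93)
15271 - E = 15271 - 1*66206213/271418 = 15271 - 66206213/271418 = 4078618065/271418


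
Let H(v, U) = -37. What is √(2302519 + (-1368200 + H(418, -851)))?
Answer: √934282 ≈ 966.58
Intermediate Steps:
√(2302519 + (-1368200 + H(418, -851))) = √(2302519 + (-1368200 - 37)) = √(2302519 - 1368237) = √934282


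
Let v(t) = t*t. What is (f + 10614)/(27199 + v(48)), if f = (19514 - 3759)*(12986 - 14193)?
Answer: -19005671/29503 ≈ -644.19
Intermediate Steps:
f = -19016285 (f = 15755*(-1207) = -19016285)
v(t) = t**2
(f + 10614)/(27199 + v(48)) = (-19016285 + 10614)/(27199 + 48**2) = -19005671/(27199 + 2304) = -19005671/29503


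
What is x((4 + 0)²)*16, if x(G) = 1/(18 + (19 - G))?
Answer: 16/21 ≈ 0.76190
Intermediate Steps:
x(G) = 1/(37 - G)
x((4 + 0)²)*16 = -1/(-37 + (4 + 0)²)*16 = -1/(-37 + 4²)*16 = -1/(-37 + 16)*16 = -1/(-21)*16 = -1*(-1/21)*16 = (1/21)*16 = 16/21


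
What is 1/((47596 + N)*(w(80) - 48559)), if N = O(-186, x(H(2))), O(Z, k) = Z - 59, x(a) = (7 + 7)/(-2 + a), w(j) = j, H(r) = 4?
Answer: -1/2295529129 ≈ -4.3563e-10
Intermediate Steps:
x(a) = 14/(-2 + a)
O(Z, k) = -59 + Z
N = -245 (N = -59 - 186 = -245)
1/((47596 + N)*(w(80) - 48559)) = 1/((47596 - 245)*(80 - 48559)) = 1/(47351*(-48479)) = 1/(-2295529129) = -1/2295529129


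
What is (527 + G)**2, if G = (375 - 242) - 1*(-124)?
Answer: 614656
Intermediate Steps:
G = 257 (G = 133 + 124 = 257)
(527 + G)**2 = (527 + 257)**2 = 784**2 = 614656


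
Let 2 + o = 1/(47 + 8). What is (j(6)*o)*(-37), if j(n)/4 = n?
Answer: 96792/55 ≈ 1759.9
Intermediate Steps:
j(n) = 4*n
o = -109/55 (o = -2 + 1/(47 + 8) = -2 + 1/55 = -109/55 ≈ -1.9818)
(j(6)*o)*(-37) = ((4*6)*(-109/55))*(-37) = (24*(-109/55))*(-37) = -2616/55*(-37) = 96792/55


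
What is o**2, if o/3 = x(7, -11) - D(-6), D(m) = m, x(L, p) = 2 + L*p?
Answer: 42849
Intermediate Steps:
o = -207 (o = 3*((2 + 7*(-11)) - 1*(-6)) = 3*((2 - 77) + 6) = 3*(-75 + 6) = 3*(-69) = -207)
o**2 = (-207)**2 = 42849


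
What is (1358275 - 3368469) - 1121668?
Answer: -3131862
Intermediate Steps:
(1358275 - 3368469) - 1121668 = -2010194 - 1121668 = -3131862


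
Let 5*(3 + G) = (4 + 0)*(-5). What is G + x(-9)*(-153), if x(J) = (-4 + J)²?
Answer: -25864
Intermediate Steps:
G = -7 (G = -3 + ((4 + 0)*(-5))/5 = -3 + (4*(-5))/5 = -3 + (⅕)*(-20) = -3 - 4 = -7)
G + x(-9)*(-153) = -7 + (-4 - 9)²*(-153) = -7 + (-13)²*(-153) = -7 + 169*(-153) = -7 - 25857 = -25864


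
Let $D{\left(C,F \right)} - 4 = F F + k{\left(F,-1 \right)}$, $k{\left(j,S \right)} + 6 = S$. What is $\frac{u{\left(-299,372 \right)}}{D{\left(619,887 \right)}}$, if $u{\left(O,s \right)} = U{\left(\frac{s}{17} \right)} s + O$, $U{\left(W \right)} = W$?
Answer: $\frac{133301}{13375022} \approx 0.0099664$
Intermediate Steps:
$k{\left(j,S \right)} = -6 + S$
$D{\left(C,F \right)} = -3 + F^{2}$ ($D{\left(C,F \right)} = 4 + \left(F F - 7\right) = 4 + \left(F^{2} - 7\right) = 4 + \left(-7 + F^{2}\right) = -3 + F^{2}$)
$u{\left(O,s \right)} = O + \frac{s^{2}}{17}$ ($u{\left(O,s \right)} = \frac{s}{17} s + O = \frac{s^{2}}{17} + O = O + \frac{s^{2}}{17}$)
$\frac{u{\left(-299,372 \right)}}{D{\left(619,887 \right)}} = \frac{-299 + \frac{372^{2}}{17}}{-3 + 887^{2}} = \frac{-299 + \frac{1}{17} \cdot 138384}{-3 + 786769} = \frac{-299 + \frac{138384}{17}}{786766} = \frac{133301}{17} \cdot \frac{1}{786766} = \frac{133301}{13375022}$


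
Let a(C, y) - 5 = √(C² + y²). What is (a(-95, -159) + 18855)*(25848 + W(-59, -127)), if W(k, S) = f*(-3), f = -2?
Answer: 487606440 + 25854*√34306 ≈ 4.9240e+8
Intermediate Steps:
W(k, S) = 6 (W(k, S) = -2*(-3) = 6)
a(C, y) = 5 + √(C² + y²)
(a(-95, -159) + 18855)*(25848 + W(-59, -127)) = ((5 + √((-95)² + (-159)²)) + 18855)*(25848 + 6) = ((5 + √(9025 + 25281)) + 18855)*25854 = ((5 + √34306) + 18855)*25854 = (18860 + √34306)*25854 = 487606440 + 25854*√34306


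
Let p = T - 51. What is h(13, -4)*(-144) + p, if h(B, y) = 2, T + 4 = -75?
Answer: -418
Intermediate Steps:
T = -79 (T = -4 - 75 = -79)
p = -130 (p = -79 - 51 = -130)
h(13, -4)*(-144) + p = 2*(-144) - 130 = -288 - 130 = -418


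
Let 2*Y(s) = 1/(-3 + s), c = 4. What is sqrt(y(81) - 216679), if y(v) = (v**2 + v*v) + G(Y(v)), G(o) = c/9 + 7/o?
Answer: I*sqrt(1822181)/3 ≈ 449.96*I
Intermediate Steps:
Y(s) = 1/(2*(-3 + s))
G(o) = 4/9 + 7/o
y(v) = -374/9 + 2*v**2 + 14*v (y(v) = (v**2 + v*v) + (4/9 + 7/((1/(2*(-3 + v))))) = (v**2 + v**2) + (4/9 + 7*(-6 + 2*v)) = 2*v**2 + (4/9 + (-42 + 14*v)) = 2*v**2 + (-374/9 + 14*v) = -374/9 + 2*v**2 + 14*v)
sqrt(y(81) - 216679) = sqrt((-374/9 + 2*81**2 + 14*81) - 216679) = sqrt((-374/9 + 2*6561 + 1134) - 216679) = sqrt((-374/9 + 13122 + 1134) - 216679) = sqrt(127930/9 - 216679) = sqrt(-1822181/9) = I*sqrt(1822181)/3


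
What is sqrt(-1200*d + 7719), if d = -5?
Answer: sqrt(13719) ≈ 117.13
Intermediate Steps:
sqrt(-1200*d + 7719) = sqrt(-1200*(-5) + 7719) = sqrt(6000 + 7719) = sqrt(13719)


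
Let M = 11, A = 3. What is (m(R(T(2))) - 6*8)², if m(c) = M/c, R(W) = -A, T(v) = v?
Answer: 24025/9 ≈ 2669.4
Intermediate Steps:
R(W) = -3 (R(W) = -1*3 = -3)
m(c) = 11/c
(m(R(T(2))) - 6*8)² = (11/(-3) - 6*8)² = (11*(-⅓) - 48)² = (-11/3 - 48)² = (-155/3)² = 24025/9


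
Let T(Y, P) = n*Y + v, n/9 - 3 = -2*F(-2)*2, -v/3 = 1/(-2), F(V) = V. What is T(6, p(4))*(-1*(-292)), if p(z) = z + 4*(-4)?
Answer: 173886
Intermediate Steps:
p(z) = -16 + z (p(z) = z - 16 = -16 + z)
v = 3/2 (v = -3/(-2) = -3*(-½) = 3/2 ≈ 1.5000)
n = 99 (n = 27 + 9*(-2*(-2)*2) = 27 + 9*(4*2) = 27 + 9*8 = 27 + 72 = 99)
T(Y, P) = 3/2 + 99*Y (T(Y, P) = 99*Y + 3/2 = 3/2 + 99*Y)
T(6, p(4))*(-1*(-292)) = (3/2 + 99*6)*(-1*(-292)) = (3/2 + 594)*292 = (1191/2)*292 = 173886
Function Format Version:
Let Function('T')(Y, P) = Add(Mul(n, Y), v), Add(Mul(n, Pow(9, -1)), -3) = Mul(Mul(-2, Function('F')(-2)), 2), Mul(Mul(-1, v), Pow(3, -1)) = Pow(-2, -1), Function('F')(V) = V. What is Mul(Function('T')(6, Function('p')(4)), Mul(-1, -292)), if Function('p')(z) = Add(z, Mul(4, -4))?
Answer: 173886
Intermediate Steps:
Function('p')(z) = Add(-16, z) (Function('p')(z) = Add(z, -16) = Add(-16, z))
v = Rational(3, 2) (v = Mul(-3, Pow(-2, -1)) = Mul(-3, Rational(-1, 2)) = Rational(3, 2) ≈ 1.5000)
n = 99 (n = Add(27, Mul(9, Mul(Mul(-2, -2), 2))) = Add(27, Mul(9, Mul(4, 2))) = Add(27, Mul(9, 8)) = Add(27, 72) = 99)
Function('T')(Y, P) = Add(Rational(3, 2), Mul(99, Y)) (Function('T')(Y, P) = Add(Mul(99, Y), Rational(3, 2)) = Add(Rational(3, 2), Mul(99, Y)))
Mul(Function('T')(6, Function('p')(4)), Mul(-1, -292)) = Mul(Add(Rational(3, 2), Mul(99, 6)), Mul(-1, -292)) = Mul(Add(Rational(3, 2), 594), 292) = Mul(Rational(1191, 2), 292) = 173886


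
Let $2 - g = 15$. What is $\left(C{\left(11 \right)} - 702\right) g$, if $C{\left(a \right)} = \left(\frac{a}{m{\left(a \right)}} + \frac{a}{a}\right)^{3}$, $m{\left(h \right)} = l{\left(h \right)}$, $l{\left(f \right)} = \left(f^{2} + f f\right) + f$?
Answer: $\frac{110856330}{12167} \approx 9111.2$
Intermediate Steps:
$l{\left(f \right)} = f + 2 f^{2}$ ($l{\left(f \right)} = \left(f^{2} + f^{2}\right) + f = 2 f^{2} + f = f + 2 f^{2}$)
$m{\left(h \right)} = h \left(1 + 2 h\right)$
$C{\left(a \right)} = \left(1 + \frac{1}{1 + 2 a}\right)^{3}$ ($C{\left(a \right)} = \left(\frac{a}{a \left(1 + 2 a\right)} + \frac{a}{a}\right)^{3} = \left(a \frac{1}{a \left(1 + 2 a\right)} + 1\right)^{3} = \left(\frac{1}{1 + 2 a} + 1\right)^{3} = \left(1 + \frac{1}{1 + 2 a}\right)^{3}$)
$g = -13$ ($g = 2 - 15 = -13$)
$\left(C{\left(11 \right)} - 702\right) g = \left(\frac{8 \left(1 + 11\right)^{3}}{\left(1 + 2 \cdot 11\right)^{3}} - 702\right) \left(-13\right) = \left(\frac{8 \cdot 12^{3}}{\left(1 + 22\right)^{3}} - 702\right) \left(-13\right) = \left(8 \cdot 1728 \cdot \frac{1}{12167} - 702\right) \left(-13\right) = \left(\frac{13824}{12167} - 702\right) \left(-13\right) = \left(- \frac{8527410}{12167}\right) \left(-13\right) = \frac{110856330}{12167}$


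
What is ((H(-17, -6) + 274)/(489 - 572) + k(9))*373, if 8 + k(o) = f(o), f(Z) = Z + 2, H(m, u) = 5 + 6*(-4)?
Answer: -2238/83 ≈ -26.964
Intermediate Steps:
H(m, u) = -19 (H(m, u) = 5 - 24 = -19)
f(Z) = 2 + Z
k(o) = -6 + o (k(o) = -8 + (2 + o) = -6 + o)
((H(-17, -6) + 274)/(489 - 572) + k(9))*373 = ((-19 + 274)/(489 - 572) + (-6 + 9))*373 = (255/(-83) + 3)*373 = (255*(-1/83) + 3)*373 = (-255/83 + 3)*373 = -6/83*373 = -2238/83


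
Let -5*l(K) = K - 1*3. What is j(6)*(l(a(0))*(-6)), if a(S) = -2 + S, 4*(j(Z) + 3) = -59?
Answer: 213/2 ≈ 106.50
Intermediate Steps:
j(Z) = -71/4 (j(Z) = -3 + (¼)*(-59) = -3 - 59/4 = -71/4)
l(K) = ⅗ - K/5 (l(K) = -(K - 1*3)/5 = -(K - 3)/5 = -(-3 + K)/5 = ⅗ - K/5)
j(6)*(l(a(0))*(-6)) = -71*(⅗ - (-2 + 0)/5)*(-6)/4 = -71*(⅗ - ⅕*(-2))*(-6)/4 = -71*(⅗ + ⅖)*(-6)/4 = -71*(-6)/4 = -71/4*(-6) = 213/2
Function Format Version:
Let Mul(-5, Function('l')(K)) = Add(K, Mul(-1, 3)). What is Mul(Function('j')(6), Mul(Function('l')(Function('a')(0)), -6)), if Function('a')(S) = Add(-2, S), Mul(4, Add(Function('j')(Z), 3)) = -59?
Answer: Rational(213, 2) ≈ 106.50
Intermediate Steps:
Function('j')(Z) = Rational(-71, 4) (Function('j')(Z) = Add(-3, Mul(Rational(1, 4), -59)) = Add(-3, Rational(-59, 4)) = Rational(-71, 4))
Function('l')(K) = Add(Rational(3, 5), Mul(Rational(-1, 5), K)) (Function('l')(K) = Mul(Rational(-1, 5), Add(K, Mul(-1, 3))) = Mul(Rational(-1, 5), Add(K, -3)) = Mul(Rational(-1, 5), Add(-3, K)) = Add(Rational(3, 5), Mul(Rational(-1, 5), K)))
Mul(Function('j')(6), Mul(Function('l')(Function('a')(0)), -6)) = Mul(Rational(-71, 4), Mul(Add(Rational(3, 5), Mul(Rational(-1, 5), Add(-2, 0))), -6)) = Mul(Rational(-71, 4), Mul(Add(Rational(3, 5), Mul(Rational(-1, 5), -2)), -6)) = Mul(Rational(-71, 4), Mul(Add(Rational(3, 5), Rational(2, 5)), -6)) = Mul(Rational(-71, 4), Mul(1, -6)) = Mul(Rational(-71, 4), -6) = Rational(213, 2)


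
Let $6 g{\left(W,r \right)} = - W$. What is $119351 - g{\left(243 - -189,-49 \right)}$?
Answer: $119423$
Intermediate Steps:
$g{\left(W,r \right)} = - \frac{W}{6}$ ($g{\left(W,r \right)} = \frac{\left(-1\right) W}{6} = - \frac{W}{6}$)
$119351 - g{\left(243 - -189,-49 \right)} = 119351 - - \frac{243 - -189}{6} = 119351 - - \frac{243 + 189}{6} = 119351 - \left(- \frac{1}{6}\right) 432 = 119351 - -72 = 119351 + 72 = 119423$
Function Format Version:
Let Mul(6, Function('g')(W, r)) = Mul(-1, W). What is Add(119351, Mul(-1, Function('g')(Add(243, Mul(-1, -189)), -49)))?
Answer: 119423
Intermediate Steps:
Function('g')(W, r) = Mul(Rational(-1, 6), W) (Function('g')(W, r) = Mul(Rational(1, 6), Mul(-1, W)) = Mul(Rational(-1, 6), W))
Add(119351, Mul(-1, Function('g')(Add(243, Mul(-1, -189)), -49))) = Add(119351, Mul(-1, Mul(Rational(-1, 6), Add(243, Mul(-1, -189))))) = Add(119351, Mul(-1, Mul(Rational(-1, 6), Add(243, 189)))) = Add(119351, Mul(-1, Mul(Rational(-1, 6), 432))) = Add(119351, Mul(-1, -72)) = Add(119351, 72) = 119423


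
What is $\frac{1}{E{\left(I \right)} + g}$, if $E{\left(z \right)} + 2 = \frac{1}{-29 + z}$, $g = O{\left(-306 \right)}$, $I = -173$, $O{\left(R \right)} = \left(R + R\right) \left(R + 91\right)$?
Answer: $\frac{202}{26578755} \approx 7.6001 \cdot 10^{-6}$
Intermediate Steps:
$O{\left(R \right)} = 2 R \left(91 + R\right)$
$g = 131580$ ($g = 2 \left(-306\right) \left(91 - 306\right) = 2 \left(-306\right) \left(-215\right) = 131580$)
$E{\left(z \right)} = -2 + \frac{1}{-29 + z}$
$\frac{1}{E{\left(I \right)} + g} = \frac{1}{\frac{59 - -346}{-29 - 173} + 131580} = \frac{1}{\frac{59 + 346}{-202} + 131580} = \frac{1}{\left(- \frac{1}{202}\right) 405 + 131580} = \frac{1}{- \frac{405}{202} + 131580} = \frac{1}{\frac{26578755}{202}} = \frac{202}{26578755}$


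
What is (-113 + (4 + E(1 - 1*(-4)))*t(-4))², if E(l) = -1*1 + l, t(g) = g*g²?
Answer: 390625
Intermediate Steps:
t(g) = g³
E(l) = -1 + l
(-113 + (4 + E(1 - 1*(-4)))*t(-4))² = (-113 + (4 + (-1 + (1 - 1*(-4))))*(-4)³)² = (-113 + (4 + (-1 + (1 + 4)))*(-64))² = (-113 + (4 + (-1 + 5))*(-64))² = (-113 + (4 + 4)*(-64))² = (-113 + 8*(-64))² = (-113 - 512)² = (-625)² = 390625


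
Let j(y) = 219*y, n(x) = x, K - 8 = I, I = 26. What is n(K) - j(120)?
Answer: -26246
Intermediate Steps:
K = 34 (K = 8 + 26 = 34)
n(K) - j(120) = 34 - 219*120 = 34 - 1*26280 = 34 - 26280 = -26246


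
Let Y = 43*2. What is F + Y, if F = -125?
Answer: -39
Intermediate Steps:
Y = 86
F + Y = -125 + 86 = -39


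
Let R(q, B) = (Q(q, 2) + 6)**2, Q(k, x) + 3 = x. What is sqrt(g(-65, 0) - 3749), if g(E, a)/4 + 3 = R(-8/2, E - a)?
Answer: I*sqrt(3661) ≈ 60.506*I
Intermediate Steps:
Q(k, x) = -3 + x
R(q, B) = 25 (R(q, B) = ((-3 + 2) + 6)**2 = (-1 + 6)**2 = 5**2 = 25)
g(E, a) = 88 (g(E, a) = -12 + 4*25 = -12 + 100 = 88)
sqrt(g(-65, 0) - 3749) = sqrt(88 - 3749) = sqrt(-3661) = I*sqrt(3661)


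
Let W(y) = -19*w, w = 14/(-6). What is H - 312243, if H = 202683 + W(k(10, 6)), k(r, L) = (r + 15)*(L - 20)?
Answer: -328547/3 ≈ -1.0952e+5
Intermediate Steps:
w = -7/3 (w = 14*(-1/6) = -7/3 ≈ -2.3333)
k(r, L) = (-20 + L)*(15 + r) (k(r, L) = (15 + r)*(-20 + L) = (-20 + L)*(15 + r))
W(y) = 133/3 (W(y) = -19*(-7/3) = 133/3)
H = 608182/3 (H = 202683 + 133/3 = 608182/3 ≈ 2.0273e+5)
H - 312243 = 608182/3 - 312243 = -328547/3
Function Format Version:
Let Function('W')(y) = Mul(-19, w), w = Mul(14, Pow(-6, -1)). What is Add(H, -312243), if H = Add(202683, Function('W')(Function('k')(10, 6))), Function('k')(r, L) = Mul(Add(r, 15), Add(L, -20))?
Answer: Rational(-328547, 3) ≈ -1.0952e+5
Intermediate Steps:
w = Rational(-7, 3) (w = Mul(14, Rational(-1, 6)) = Rational(-7, 3) ≈ -2.3333)
Function('k')(r, L) = Mul(Add(-20, L), Add(15, r)) (Function('k')(r, L) = Mul(Add(15, r), Add(-20, L)) = Mul(Add(-20, L), Add(15, r)))
Function('W')(y) = Rational(133, 3) (Function('W')(y) = Mul(-19, Rational(-7, 3)) = Rational(133, 3))
H = Rational(608182, 3) (H = Add(202683, Rational(133, 3)) = Rational(608182, 3) ≈ 2.0273e+5)
Add(H, -312243) = Add(Rational(608182, 3), -312243) = Rational(-328547, 3)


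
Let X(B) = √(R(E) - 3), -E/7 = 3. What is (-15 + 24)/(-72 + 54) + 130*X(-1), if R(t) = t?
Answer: -½ + 260*I*√6 ≈ -0.5 + 636.87*I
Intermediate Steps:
E = -21 (E = -7*3 = -21)
X(B) = 2*I*√6 (X(B) = √(-21 - 3) = √(-24) = 2*I*√6)
(-15 + 24)/(-72 + 54) + 130*X(-1) = (-15 + 24)/(-72 + 54) + 130*(2*I*√6) = 9/(-18) + 260*I*√6 = 9*(-1/18) + 260*I*√6 = -½ + 260*I*√6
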